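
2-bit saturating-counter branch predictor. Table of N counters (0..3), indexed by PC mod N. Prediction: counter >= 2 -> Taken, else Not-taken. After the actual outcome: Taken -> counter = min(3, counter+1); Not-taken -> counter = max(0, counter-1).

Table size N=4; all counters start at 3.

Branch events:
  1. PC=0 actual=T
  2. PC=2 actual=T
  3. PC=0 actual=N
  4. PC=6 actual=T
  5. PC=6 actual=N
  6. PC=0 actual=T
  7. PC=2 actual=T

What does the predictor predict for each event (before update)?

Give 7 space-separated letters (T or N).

Answer: T T T T T T T

Derivation:
Ev 1: PC=0 idx=0 pred=T actual=T -> ctr[0]=3
Ev 2: PC=2 idx=2 pred=T actual=T -> ctr[2]=3
Ev 3: PC=0 idx=0 pred=T actual=N -> ctr[0]=2
Ev 4: PC=6 idx=2 pred=T actual=T -> ctr[2]=3
Ev 5: PC=6 idx=2 pred=T actual=N -> ctr[2]=2
Ev 6: PC=0 idx=0 pred=T actual=T -> ctr[0]=3
Ev 7: PC=2 idx=2 pred=T actual=T -> ctr[2]=3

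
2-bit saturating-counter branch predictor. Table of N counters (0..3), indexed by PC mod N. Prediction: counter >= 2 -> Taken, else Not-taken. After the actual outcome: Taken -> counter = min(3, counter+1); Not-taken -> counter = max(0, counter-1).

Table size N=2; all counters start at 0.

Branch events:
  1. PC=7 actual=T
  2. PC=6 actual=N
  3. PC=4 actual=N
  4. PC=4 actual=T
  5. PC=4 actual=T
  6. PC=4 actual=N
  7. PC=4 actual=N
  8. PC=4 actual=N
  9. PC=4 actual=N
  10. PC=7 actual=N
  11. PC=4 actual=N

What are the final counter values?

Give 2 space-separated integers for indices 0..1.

Ev 1: PC=7 idx=1 pred=N actual=T -> ctr[1]=1
Ev 2: PC=6 idx=0 pred=N actual=N -> ctr[0]=0
Ev 3: PC=4 idx=0 pred=N actual=N -> ctr[0]=0
Ev 4: PC=4 idx=0 pred=N actual=T -> ctr[0]=1
Ev 5: PC=4 idx=0 pred=N actual=T -> ctr[0]=2
Ev 6: PC=4 idx=0 pred=T actual=N -> ctr[0]=1
Ev 7: PC=4 idx=0 pred=N actual=N -> ctr[0]=0
Ev 8: PC=4 idx=0 pred=N actual=N -> ctr[0]=0
Ev 9: PC=4 idx=0 pred=N actual=N -> ctr[0]=0
Ev 10: PC=7 idx=1 pred=N actual=N -> ctr[1]=0
Ev 11: PC=4 idx=0 pred=N actual=N -> ctr[0]=0

Answer: 0 0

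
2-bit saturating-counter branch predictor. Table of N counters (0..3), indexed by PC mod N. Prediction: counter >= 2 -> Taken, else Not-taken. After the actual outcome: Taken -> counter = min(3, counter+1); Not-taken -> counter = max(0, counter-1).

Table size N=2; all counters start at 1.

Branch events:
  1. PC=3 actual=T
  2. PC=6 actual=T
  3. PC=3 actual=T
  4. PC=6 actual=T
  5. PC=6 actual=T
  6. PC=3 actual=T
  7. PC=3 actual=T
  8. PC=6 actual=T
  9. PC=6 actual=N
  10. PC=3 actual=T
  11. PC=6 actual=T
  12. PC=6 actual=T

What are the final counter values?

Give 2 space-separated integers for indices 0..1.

Answer: 3 3

Derivation:
Ev 1: PC=3 idx=1 pred=N actual=T -> ctr[1]=2
Ev 2: PC=6 idx=0 pred=N actual=T -> ctr[0]=2
Ev 3: PC=3 idx=1 pred=T actual=T -> ctr[1]=3
Ev 4: PC=6 idx=0 pred=T actual=T -> ctr[0]=3
Ev 5: PC=6 idx=0 pred=T actual=T -> ctr[0]=3
Ev 6: PC=3 idx=1 pred=T actual=T -> ctr[1]=3
Ev 7: PC=3 idx=1 pred=T actual=T -> ctr[1]=3
Ev 8: PC=6 idx=0 pred=T actual=T -> ctr[0]=3
Ev 9: PC=6 idx=0 pred=T actual=N -> ctr[0]=2
Ev 10: PC=3 idx=1 pred=T actual=T -> ctr[1]=3
Ev 11: PC=6 idx=0 pred=T actual=T -> ctr[0]=3
Ev 12: PC=6 idx=0 pred=T actual=T -> ctr[0]=3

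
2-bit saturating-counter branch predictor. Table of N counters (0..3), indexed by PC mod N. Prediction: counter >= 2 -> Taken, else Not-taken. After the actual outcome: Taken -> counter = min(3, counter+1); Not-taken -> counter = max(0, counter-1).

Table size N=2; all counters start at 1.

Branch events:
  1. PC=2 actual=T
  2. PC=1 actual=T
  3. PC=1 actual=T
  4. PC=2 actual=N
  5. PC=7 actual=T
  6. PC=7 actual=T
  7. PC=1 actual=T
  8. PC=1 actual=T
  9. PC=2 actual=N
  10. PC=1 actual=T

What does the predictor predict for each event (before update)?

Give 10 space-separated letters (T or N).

Ev 1: PC=2 idx=0 pred=N actual=T -> ctr[0]=2
Ev 2: PC=1 idx=1 pred=N actual=T -> ctr[1]=2
Ev 3: PC=1 idx=1 pred=T actual=T -> ctr[1]=3
Ev 4: PC=2 idx=0 pred=T actual=N -> ctr[0]=1
Ev 5: PC=7 idx=1 pred=T actual=T -> ctr[1]=3
Ev 6: PC=7 idx=1 pred=T actual=T -> ctr[1]=3
Ev 7: PC=1 idx=1 pred=T actual=T -> ctr[1]=3
Ev 8: PC=1 idx=1 pred=T actual=T -> ctr[1]=3
Ev 9: PC=2 idx=0 pred=N actual=N -> ctr[0]=0
Ev 10: PC=1 idx=1 pred=T actual=T -> ctr[1]=3

Answer: N N T T T T T T N T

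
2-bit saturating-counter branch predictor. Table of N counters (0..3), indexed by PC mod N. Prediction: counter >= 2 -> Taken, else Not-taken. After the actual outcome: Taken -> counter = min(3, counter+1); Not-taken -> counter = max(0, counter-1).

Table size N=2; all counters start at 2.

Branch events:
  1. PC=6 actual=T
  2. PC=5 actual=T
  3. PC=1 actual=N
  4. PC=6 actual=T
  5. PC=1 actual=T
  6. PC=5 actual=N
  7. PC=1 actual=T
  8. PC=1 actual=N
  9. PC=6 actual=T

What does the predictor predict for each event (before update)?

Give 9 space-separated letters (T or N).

Answer: T T T T T T T T T

Derivation:
Ev 1: PC=6 idx=0 pred=T actual=T -> ctr[0]=3
Ev 2: PC=5 idx=1 pred=T actual=T -> ctr[1]=3
Ev 3: PC=1 idx=1 pred=T actual=N -> ctr[1]=2
Ev 4: PC=6 idx=0 pred=T actual=T -> ctr[0]=3
Ev 5: PC=1 idx=1 pred=T actual=T -> ctr[1]=3
Ev 6: PC=5 idx=1 pred=T actual=N -> ctr[1]=2
Ev 7: PC=1 idx=1 pred=T actual=T -> ctr[1]=3
Ev 8: PC=1 idx=1 pred=T actual=N -> ctr[1]=2
Ev 9: PC=6 idx=0 pred=T actual=T -> ctr[0]=3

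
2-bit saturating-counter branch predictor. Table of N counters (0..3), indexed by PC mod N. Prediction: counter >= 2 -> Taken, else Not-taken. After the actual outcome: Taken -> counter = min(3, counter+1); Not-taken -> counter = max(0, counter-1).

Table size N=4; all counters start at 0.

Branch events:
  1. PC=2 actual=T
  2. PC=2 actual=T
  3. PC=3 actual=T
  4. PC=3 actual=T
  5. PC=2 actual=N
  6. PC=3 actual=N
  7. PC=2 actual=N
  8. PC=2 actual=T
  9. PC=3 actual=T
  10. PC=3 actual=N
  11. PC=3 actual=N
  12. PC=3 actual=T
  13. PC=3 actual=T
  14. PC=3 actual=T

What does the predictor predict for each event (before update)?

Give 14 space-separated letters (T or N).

Ev 1: PC=2 idx=2 pred=N actual=T -> ctr[2]=1
Ev 2: PC=2 idx=2 pred=N actual=T -> ctr[2]=2
Ev 3: PC=3 idx=3 pred=N actual=T -> ctr[3]=1
Ev 4: PC=3 idx=3 pred=N actual=T -> ctr[3]=2
Ev 5: PC=2 idx=2 pred=T actual=N -> ctr[2]=1
Ev 6: PC=3 idx=3 pred=T actual=N -> ctr[3]=1
Ev 7: PC=2 idx=2 pred=N actual=N -> ctr[2]=0
Ev 8: PC=2 idx=2 pred=N actual=T -> ctr[2]=1
Ev 9: PC=3 idx=3 pred=N actual=T -> ctr[3]=2
Ev 10: PC=3 idx=3 pred=T actual=N -> ctr[3]=1
Ev 11: PC=3 idx=3 pred=N actual=N -> ctr[3]=0
Ev 12: PC=3 idx=3 pred=N actual=T -> ctr[3]=1
Ev 13: PC=3 idx=3 pred=N actual=T -> ctr[3]=2
Ev 14: PC=3 idx=3 pred=T actual=T -> ctr[3]=3

Answer: N N N N T T N N N T N N N T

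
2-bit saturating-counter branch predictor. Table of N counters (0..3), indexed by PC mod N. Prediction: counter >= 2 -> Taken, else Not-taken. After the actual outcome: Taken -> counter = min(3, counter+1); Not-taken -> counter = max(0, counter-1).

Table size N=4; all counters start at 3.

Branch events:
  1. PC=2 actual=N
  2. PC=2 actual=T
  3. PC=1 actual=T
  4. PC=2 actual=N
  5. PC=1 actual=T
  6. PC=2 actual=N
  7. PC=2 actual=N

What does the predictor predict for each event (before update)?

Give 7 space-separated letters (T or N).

Ev 1: PC=2 idx=2 pred=T actual=N -> ctr[2]=2
Ev 2: PC=2 idx=2 pred=T actual=T -> ctr[2]=3
Ev 3: PC=1 idx=1 pred=T actual=T -> ctr[1]=3
Ev 4: PC=2 idx=2 pred=T actual=N -> ctr[2]=2
Ev 5: PC=1 idx=1 pred=T actual=T -> ctr[1]=3
Ev 6: PC=2 idx=2 pred=T actual=N -> ctr[2]=1
Ev 7: PC=2 idx=2 pred=N actual=N -> ctr[2]=0

Answer: T T T T T T N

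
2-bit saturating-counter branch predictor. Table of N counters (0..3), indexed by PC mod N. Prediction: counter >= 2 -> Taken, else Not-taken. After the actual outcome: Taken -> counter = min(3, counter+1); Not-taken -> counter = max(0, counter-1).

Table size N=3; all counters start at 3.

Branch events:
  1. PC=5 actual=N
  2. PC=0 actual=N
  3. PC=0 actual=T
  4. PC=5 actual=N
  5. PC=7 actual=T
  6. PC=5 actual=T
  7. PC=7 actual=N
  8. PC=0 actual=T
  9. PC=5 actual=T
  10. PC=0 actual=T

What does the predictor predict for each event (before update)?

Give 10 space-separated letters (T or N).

Ev 1: PC=5 idx=2 pred=T actual=N -> ctr[2]=2
Ev 2: PC=0 idx=0 pred=T actual=N -> ctr[0]=2
Ev 3: PC=0 idx=0 pred=T actual=T -> ctr[0]=3
Ev 4: PC=5 idx=2 pred=T actual=N -> ctr[2]=1
Ev 5: PC=7 idx=1 pred=T actual=T -> ctr[1]=3
Ev 6: PC=5 idx=2 pred=N actual=T -> ctr[2]=2
Ev 7: PC=7 idx=1 pred=T actual=N -> ctr[1]=2
Ev 8: PC=0 idx=0 pred=T actual=T -> ctr[0]=3
Ev 9: PC=5 idx=2 pred=T actual=T -> ctr[2]=3
Ev 10: PC=0 idx=0 pred=T actual=T -> ctr[0]=3

Answer: T T T T T N T T T T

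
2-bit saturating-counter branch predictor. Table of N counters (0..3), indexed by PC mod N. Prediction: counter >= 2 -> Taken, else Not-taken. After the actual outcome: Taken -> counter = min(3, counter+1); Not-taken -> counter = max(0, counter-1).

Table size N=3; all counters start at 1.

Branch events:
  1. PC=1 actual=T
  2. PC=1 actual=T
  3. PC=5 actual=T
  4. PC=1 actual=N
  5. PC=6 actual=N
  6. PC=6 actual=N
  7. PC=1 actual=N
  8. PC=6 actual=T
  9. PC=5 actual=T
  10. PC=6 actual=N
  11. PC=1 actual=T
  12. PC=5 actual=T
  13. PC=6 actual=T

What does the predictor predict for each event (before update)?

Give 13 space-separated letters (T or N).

Ev 1: PC=1 idx=1 pred=N actual=T -> ctr[1]=2
Ev 2: PC=1 idx=1 pred=T actual=T -> ctr[1]=3
Ev 3: PC=5 idx=2 pred=N actual=T -> ctr[2]=2
Ev 4: PC=1 idx=1 pred=T actual=N -> ctr[1]=2
Ev 5: PC=6 idx=0 pred=N actual=N -> ctr[0]=0
Ev 6: PC=6 idx=0 pred=N actual=N -> ctr[0]=0
Ev 7: PC=1 idx=1 pred=T actual=N -> ctr[1]=1
Ev 8: PC=6 idx=0 pred=N actual=T -> ctr[0]=1
Ev 9: PC=5 idx=2 pred=T actual=T -> ctr[2]=3
Ev 10: PC=6 idx=0 pred=N actual=N -> ctr[0]=0
Ev 11: PC=1 idx=1 pred=N actual=T -> ctr[1]=2
Ev 12: PC=5 idx=2 pred=T actual=T -> ctr[2]=3
Ev 13: PC=6 idx=0 pred=N actual=T -> ctr[0]=1

Answer: N T N T N N T N T N N T N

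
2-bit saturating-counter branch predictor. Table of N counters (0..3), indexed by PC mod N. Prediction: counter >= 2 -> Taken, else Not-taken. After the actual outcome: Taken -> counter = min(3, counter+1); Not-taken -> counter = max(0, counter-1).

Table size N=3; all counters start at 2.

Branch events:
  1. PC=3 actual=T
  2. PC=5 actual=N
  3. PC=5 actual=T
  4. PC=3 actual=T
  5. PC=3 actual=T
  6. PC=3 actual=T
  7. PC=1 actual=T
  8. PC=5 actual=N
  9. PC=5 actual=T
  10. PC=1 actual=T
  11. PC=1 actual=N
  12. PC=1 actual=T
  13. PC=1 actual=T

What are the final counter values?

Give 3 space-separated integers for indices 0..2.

Ev 1: PC=3 idx=0 pred=T actual=T -> ctr[0]=3
Ev 2: PC=5 idx=2 pred=T actual=N -> ctr[2]=1
Ev 3: PC=5 idx=2 pred=N actual=T -> ctr[2]=2
Ev 4: PC=3 idx=0 pred=T actual=T -> ctr[0]=3
Ev 5: PC=3 idx=0 pred=T actual=T -> ctr[0]=3
Ev 6: PC=3 idx=0 pred=T actual=T -> ctr[0]=3
Ev 7: PC=1 idx=1 pred=T actual=T -> ctr[1]=3
Ev 8: PC=5 idx=2 pred=T actual=N -> ctr[2]=1
Ev 9: PC=5 idx=2 pred=N actual=T -> ctr[2]=2
Ev 10: PC=1 idx=1 pred=T actual=T -> ctr[1]=3
Ev 11: PC=1 idx=1 pred=T actual=N -> ctr[1]=2
Ev 12: PC=1 idx=1 pred=T actual=T -> ctr[1]=3
Ev 13: PC=1 idx=1 pred=T actual=T -> ctr[1]=3

Answer: 3 3 2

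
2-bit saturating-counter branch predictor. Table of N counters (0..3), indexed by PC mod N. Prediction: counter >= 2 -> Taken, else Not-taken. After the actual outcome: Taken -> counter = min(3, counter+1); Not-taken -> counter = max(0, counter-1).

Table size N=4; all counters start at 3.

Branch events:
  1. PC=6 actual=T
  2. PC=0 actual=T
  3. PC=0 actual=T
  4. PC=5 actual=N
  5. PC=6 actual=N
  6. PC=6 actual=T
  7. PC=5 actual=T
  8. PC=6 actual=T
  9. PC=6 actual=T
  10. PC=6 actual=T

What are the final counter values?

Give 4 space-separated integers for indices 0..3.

Ev 1: PC=6 idx=2 pred=T actual=T -> ctr[2]=3
Ev 2: PC=0 idx=0 pred=T actual=T -> ctr[0]=3
Ev 3: PC=0 idx=0 pred=T actual=T -> ctr[0]=3
Ev 4: PC=5 idx=1 pred=T actual=N -> ctr[1]=2
Ev 5: PC=6 idx=2 pred=T actual=N -> ctr[2]=2
Ev 6: PC=6 idx=2 pred=T actual=T -> ctr[2]=3
Ev 7: PC=5 idx=1 pred=T actual=T -> ctr[1]=3
Ev 8: PC=6 idx=2 pred=T actual=T -> ctr[2]=3
Ev 9: PC=6 idx=2 pred=T actual=T -> ctr[2]=3
Ev 10: PC=6 idx=2 pred=T actual=T -> ctr[2]=3

Answer: 3 3 3 3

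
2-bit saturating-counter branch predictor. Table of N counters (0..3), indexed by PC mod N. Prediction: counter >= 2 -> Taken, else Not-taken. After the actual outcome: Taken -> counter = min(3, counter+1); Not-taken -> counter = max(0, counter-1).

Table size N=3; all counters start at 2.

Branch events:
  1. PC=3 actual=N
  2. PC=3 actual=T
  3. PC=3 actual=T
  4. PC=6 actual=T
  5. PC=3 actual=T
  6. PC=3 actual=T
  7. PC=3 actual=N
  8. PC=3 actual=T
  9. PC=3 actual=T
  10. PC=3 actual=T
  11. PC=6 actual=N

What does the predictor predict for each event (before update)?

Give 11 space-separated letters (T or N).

Ev 1: PC=3 idx=0 pred=T actual=N -> ctr[0]=1
Ev 2: PC=3 idx=0 pred=N actual=T -> ctr[0]=2
Ev 3: PC=3 idx=0 pred=T actual=T -> ctr[0]=3
Ev 4: PC=6 idx=0 pred=T actual=T -> ctr[0]=3
Ev 5: PC=3 idx=0 pred=T actual=T -> ctr[0]=3
Ev 6: PC=3 idx=0 pred=T actual=T -> ctr[0]=3
Ev 7: PC=3 idx=0 pred=T actual=N -> ctr[0]=2
Ev 8: PC=3 idx=0 pred=T actual=T -> ctr[0]=3
Ev 9: PC=3 idx=0 pred=T actual=T -> ctr[0]=3
Ev 10: PC=3 idx=0 pred=T actual=T -> ctr[0]=3
Ev 11: PC=6 idx=0 pred=T actual=N -> ctr[0]=2

Answer: T N T T T T T T T T T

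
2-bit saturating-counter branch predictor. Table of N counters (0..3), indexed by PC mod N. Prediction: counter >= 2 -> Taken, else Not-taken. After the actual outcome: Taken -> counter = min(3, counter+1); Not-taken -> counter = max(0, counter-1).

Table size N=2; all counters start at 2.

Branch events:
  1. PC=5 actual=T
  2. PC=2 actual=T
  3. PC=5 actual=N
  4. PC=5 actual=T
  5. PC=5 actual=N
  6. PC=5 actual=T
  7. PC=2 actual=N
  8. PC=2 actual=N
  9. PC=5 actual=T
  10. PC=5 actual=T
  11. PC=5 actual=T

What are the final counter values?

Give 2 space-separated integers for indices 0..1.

Answer: 1 3

Derivation:
Ev 1: PC=5 idx=1 pred=T actual=T -> ctr[1]=3
Ev 2: PC=2 idx=0 pred=T actual=T -> ctr[0]=3
Ev 3: PC=5 idx=1 pred=T actual=N -> ctr[1]=2
Ev 4: PC=5 idx=1 pred=T actual=T -> ctr[1]=3
Ev 5: PC=5 idx=1 pred=T actual=N -> ctr[1]=2
Ev 6: PC=5 idx=1 pred=T actual=T -> ctr[1]=3
Ev 7: PC=2 idx=0 pred=T actual=N -> ctr[0]=2
Ev 8: PC=2 idx=0 pred=T actual=N -> ctr[0]=1
Ev 9: PC=5 idx=1 pred=T actual=T -> ctr[1]=3
Ev 10: PC=5 idx=1 pred=T actual=T -> ctr[1]=3
Ev 11: PC=5 idx=1 pred=T actual=T -> ctr[1]=3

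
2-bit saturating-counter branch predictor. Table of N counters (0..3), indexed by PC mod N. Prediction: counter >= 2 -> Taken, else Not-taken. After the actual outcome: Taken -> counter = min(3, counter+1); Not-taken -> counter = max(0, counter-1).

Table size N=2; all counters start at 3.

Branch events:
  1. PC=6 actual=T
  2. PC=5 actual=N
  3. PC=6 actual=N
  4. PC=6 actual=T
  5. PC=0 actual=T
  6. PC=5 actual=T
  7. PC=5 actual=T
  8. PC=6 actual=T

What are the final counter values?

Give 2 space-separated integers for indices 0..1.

Answer: 3 3

Derivation:
Ev 1: PC=6 idx=0 pred=T actual=T -> ctr[0]=3
Ev 2: PC=5 idx=1 pred=T actual=N -> ctr[1]=2
Ev 3: PC=6 idx=0 pred=T actual=N -> ctr[0]=2
Ev 4: PC=6 idx=0 pred=T actual=T -> ctr[0]=3
Ev 5: PC=0 idx=0 pred=T actual=T -> ctr[0]=3
Ev 6: PC=5 idx=1 pred=T actual=T -> ctr[1]=3
Ev 7: PC=5 idx=1 pred=T actual=T -> ctr[1]=3
Ev 8: PC=6 idx=0 pred=T actual=T -> ctr[0]=3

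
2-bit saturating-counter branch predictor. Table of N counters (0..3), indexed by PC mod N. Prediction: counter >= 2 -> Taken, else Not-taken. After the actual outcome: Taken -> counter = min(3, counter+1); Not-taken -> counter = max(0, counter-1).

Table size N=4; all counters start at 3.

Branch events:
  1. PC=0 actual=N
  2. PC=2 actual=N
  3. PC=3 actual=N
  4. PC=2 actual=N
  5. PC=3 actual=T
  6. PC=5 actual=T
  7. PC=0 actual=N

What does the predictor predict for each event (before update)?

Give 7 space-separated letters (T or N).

Ev 1: PC=0 idx=0 pred=T actual=N -> ctr[0]=2
Ev 2: PC=2 idx=2 pred=T actual=N -> ctr[2]=2
Ev 3: PC=3 idx=3 pred=T actual=N -> ctr[3]=2
Ev 4: PC=2 idx=2 pred=T actual=N -> ctr[2]=1
Ev 5: PC=3 idx=3 pred=T actual=T -> ctr[3]=3
Ev 6: PC=5 idx=1 pred=T actual=T -> ctr[1]=3
Ev 7: PC=0 idx=0 pred=T actual=N -> ctr[0]=1

Answer: T T T T T T T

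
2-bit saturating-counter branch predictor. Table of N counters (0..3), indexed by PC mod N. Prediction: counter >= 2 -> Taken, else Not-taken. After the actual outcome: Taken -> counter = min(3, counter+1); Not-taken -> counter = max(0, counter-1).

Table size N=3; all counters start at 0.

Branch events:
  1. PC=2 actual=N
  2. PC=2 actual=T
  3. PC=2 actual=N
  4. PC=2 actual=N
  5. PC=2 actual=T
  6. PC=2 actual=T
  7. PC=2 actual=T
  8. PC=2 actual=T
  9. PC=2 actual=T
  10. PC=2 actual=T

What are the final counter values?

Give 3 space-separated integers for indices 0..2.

Answer: 0 0 3

Derivation:
Ev 1: PC=2 idx=2 pred=N actual=N -> ctr[2]=0
Ev 2: PC=2 idx=2 pred=N actual=T -> ctr[2]=1
Ev 3: PC=2 idx=2 pred=N actual=N -> ctr[2]=0
Ev 4: PC=2 idx=2 pred=N actual=N -> ctr[2]=0
Ev 5: PC=2 idx=2 pred=N actual=T -> ctr[2]=1
Ev 6: PC=2 idx=2 pred=N actual=T -> ctr[2]=2
Ev 7: PC=2 idx=2 pred=T actual=T -> ctr[2]=3
Ev 8: PC=2 idx=2 pred=T actual=T -> ctr[2]=3
Ev 9: PC=2 idx=2 pred=T actual=T -> ctr[2]=3
Ev 10: PC=2 idx=2 pred=T actual=T -> ctr[2]=3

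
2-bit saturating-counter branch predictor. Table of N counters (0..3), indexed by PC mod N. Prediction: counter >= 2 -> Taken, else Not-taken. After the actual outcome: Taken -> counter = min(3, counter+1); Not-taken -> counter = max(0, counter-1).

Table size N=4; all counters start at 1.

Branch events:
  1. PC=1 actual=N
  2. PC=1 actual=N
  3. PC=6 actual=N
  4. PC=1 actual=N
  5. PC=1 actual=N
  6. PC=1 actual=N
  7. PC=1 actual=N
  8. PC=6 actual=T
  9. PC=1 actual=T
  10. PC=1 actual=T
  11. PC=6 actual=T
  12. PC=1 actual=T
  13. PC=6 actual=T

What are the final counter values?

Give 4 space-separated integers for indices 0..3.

Answer: 1 3 3 1

Derivation:
Ev 1: PC=1 idx=1 pred=N actual=N -> ctr[1]=0
Ev 2: PC=1 idx=1 pred=N actual=N -> ctr[1]=0
Ev 3: PC=6 idx=2 pred=N actual=N -> ctr[2]=0
Ev 4: PC=1 idx=1 pred=N actual=N -> ctr[1]=0
Ev 5: PC=1 idx=1 pred=N actual=N -> ctr[1]=0
Ev 6: PC=1 idx=1 pred=N actual=N -> ctr[1]=0
Ev 7: PC=1 idx=1 pred=N actual=N -> ctr[1]=0
Ev 8: PC=6 idx=2 pred=N actual=T -> ctr[2]=1
Ev 9: PC=1 idx=1 pred=N actual=T -> ctr[1]=1
Ev 10: PC=1 idx=1 pred=N actual=T -> ctr[1]=2
Ev 11: PC=6 idx=2 pred=N actual=T -> ctr[2]=2
Ev 12: PC=1 idx=1 pred=T actual=T -> ctr[1]=3
Ev 13: PC=6 idx=2 pred=T actual=T -> ctr[2]=3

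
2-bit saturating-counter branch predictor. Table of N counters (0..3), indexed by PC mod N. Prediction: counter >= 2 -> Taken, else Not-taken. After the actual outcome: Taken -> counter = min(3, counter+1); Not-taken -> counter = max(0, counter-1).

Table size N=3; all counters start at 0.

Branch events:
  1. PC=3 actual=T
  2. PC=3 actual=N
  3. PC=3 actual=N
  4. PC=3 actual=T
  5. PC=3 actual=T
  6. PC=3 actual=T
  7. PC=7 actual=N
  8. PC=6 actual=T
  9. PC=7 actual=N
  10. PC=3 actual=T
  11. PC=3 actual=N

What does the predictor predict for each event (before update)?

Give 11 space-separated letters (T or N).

Answer: N N N N N T N T N T T

Derivation:
Ev 1: PC=3 idx=0 pred=N actual=T -> ctr[0]=1
Ev 2: PC=3 idx=0 pred=N actual=N -> ctr[0]=0
Ev 3: PC=3 idx=0 pred=N actual=N -> ctr[0]=0
Ev 4: PC=3 idx=0 pred=N actual=T -> ctr[0]=1
Ev 5: PC=3 idx=0 pred=N actual=T -> ctr[0]=2
Ev 6: PC=3 idx=0 pred=T actual=T -> ctr[0]=3
Ev 7: PC=7 idx=1 pred=N actual=N -> ctr[1]=0
Ev 8: PC=6 idx=0 pred=T actual=T -> ctr[0]=3
Ev 9: PC=7 idx=1 pred=N actual=N -> ctr[1]=0
Ev 10: PC=3 idx=0 pred=T actual=T -> ctr[0]=3
Ev 11: PC=3 idx=0 pred=T actual=N -> ctr[0]=2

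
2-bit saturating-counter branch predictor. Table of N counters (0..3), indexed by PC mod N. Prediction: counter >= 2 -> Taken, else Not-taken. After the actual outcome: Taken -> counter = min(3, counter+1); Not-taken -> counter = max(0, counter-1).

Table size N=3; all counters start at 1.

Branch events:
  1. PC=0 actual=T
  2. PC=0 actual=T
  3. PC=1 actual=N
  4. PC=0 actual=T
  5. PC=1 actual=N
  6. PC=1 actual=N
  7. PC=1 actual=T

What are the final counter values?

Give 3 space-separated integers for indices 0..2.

Ev 1: PC=0 idx=0 pred=N actual=T -> ctr[0]=2
Ev 2: PC=0 idx=0 pred=T actual=T -> ctr[0]=3
Ev 3: PC=1 idx=1 pred=N actual=N -> ctr[1]=0
Ev 4: PC=0 idx=0 pred=T actual=T -> ctr[0]=3
Ev 5: PC=1 idx=1 pred=N actual=N -> ctr[1]=0
Ev 6: PC=1 idx=1 pred=N actual=N -> ctr[1]=0
Ev 7: PC=1 idx=1 pred=N actual=T -> ctr[1]=1

Answer: 3 1 1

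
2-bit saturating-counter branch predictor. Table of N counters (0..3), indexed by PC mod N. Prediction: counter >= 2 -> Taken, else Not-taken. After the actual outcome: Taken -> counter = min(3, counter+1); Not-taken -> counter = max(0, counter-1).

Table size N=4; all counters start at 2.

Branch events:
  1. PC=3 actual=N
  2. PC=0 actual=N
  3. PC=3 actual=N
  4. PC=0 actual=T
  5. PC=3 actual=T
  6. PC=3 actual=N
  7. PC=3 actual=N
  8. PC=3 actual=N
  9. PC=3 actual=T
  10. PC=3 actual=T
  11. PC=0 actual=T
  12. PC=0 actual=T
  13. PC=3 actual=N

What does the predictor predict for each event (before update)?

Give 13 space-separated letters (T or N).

Ev 1: PC=3 idx=3 pred=T actual=N -> ctr[3]=1
Ev 2: PC=0 idx=0 pred=T actual=N -> ctr[0]=1
Ev 3: PC=3 idx=3 pred=N actual=N -> ctr[3]=0
Ev 4: PC=0 idx=0 pred=N actual=T -> ctr[0]=2
Ev 5: PC=3 idx=3 pred=N actual=T -> ctr[3]=1
Ev 6: PC=3 idx=3 pred=N actual=N -> ctr[3]=0
Ev 7: PC=3 idx=3 pred=N actual=N -> ctr[3]=0
Ev 8: PC=3 idx=3 pred=N actual=N -> ctr[3]=0
Ev 9: PC=3 idx=3 pred=N actual=T -> ctr[3]=1
Ev 10: PC=3 idx=3 pred=N actual=T -> ctr[3]=2
Ev 11: PC=0 idx=0 pred=T actual=T -> ctr[0]=3
Ev 12: PC=0 idx=0 pred=T actual=T -> ctr[0]=3
Ev 13: PC=3 idx=3 pred=T actual=N -> ctr[3]=1

Answer: T T N N N N N N N N T T T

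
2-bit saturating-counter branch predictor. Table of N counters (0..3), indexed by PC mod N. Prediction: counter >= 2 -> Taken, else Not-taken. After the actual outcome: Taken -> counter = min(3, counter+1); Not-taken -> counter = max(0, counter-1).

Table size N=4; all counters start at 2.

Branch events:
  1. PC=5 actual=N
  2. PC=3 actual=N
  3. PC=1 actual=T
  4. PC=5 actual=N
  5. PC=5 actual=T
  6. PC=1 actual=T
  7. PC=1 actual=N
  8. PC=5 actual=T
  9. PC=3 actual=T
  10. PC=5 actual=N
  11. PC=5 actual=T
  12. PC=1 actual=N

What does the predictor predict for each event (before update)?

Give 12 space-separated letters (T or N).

Ev 1: PC=5 idx=1 pred=T actual=N -> ctr[1]=1
Ev 2: PC=3 idx=3 pred=T actual=N -> ctr[3]=1
Ev 3: PC=1 idx=1 pred=N actual=T -> ctr[1]=2
Ev 4: PC=5 idx=1 pred=T actual=N -> ctr[1]=1
Ev 5: PC=5 idx=1 pred=N actual=T -> ctr[1]=2
Ev 6: PC=1 idx=1 pred=T actual=T -> ctr[1]=3
Ev 7: PC=1 idx=1 pred=T actual=N -> ctr[1]=2
Ev 8: PC=5 idx=1 pred=T actual=T -> ctr[1]=3
Ev 9: PC=3 idx=3 pred=N actual=T -> ctr[3]=2
Ev 10: PC=5 idx=1 pred=T actual=N -> ctr[1]=2
Ev 11: PC=5 idx=1 pred=T actual=T -> ctr[1]=3
Ev 12: PC=1 idx=1 pred=T actual=N -> ctr[1]=2

Answer: T T N T N T T T N T T T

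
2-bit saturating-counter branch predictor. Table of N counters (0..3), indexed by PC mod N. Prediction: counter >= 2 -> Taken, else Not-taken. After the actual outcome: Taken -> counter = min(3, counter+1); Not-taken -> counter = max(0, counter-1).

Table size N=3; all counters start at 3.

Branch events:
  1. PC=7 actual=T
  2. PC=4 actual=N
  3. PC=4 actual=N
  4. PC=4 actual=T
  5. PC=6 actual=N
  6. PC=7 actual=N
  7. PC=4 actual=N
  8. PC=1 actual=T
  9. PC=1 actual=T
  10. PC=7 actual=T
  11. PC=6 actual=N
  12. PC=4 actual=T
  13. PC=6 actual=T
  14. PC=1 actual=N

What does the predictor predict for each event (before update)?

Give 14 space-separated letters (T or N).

Answer: T T T N T T N N N T T T N T

Derivation:
Ev 1: PC=7 idx=1 pred=T actual=T -> ctr[1]=3
Ev 2: PC=4 idx=1 pred=T actual=N -> ctr[1]=2
Ev 3: PC=4 idx=1 pred=T actual=N -> ctr[1]=1
Ev 4: PC=4 idx=1 pred=N actual=T -> ctr[1]=2
Ev 5: PC=6 idx=0 pred=T actual=N -> ctr[0]=2
Ev 6: PC=7 idx=1 pred=T actual=N -> ctr[1]=1
Ev 7: PC=4 idx=1 pred=N actual=N -> ctr[1]=0
Ev 8: PC=1 idx=1 pred=N actual=T -> ctr[1]=1
Ev 9: PC=1 idx=1 pred=N actual=T -> ctr[1]=2
Ev 10: PC=7 idx=1 pred=T actual=T -> ctr[1]=3
Ev 11: PC=6 idx=0 pred=T actual=N -> ctr[0]=1
Ev 12: PC=4 idx=1 pred=T actual=T -> ctr[1]=3
Ev 13: PC=6 idx=0 pred=N actual=T -> ctr[0]=2
Ev 14: PC=1 idx=1 pred=T actual=N -> ctr[1]=2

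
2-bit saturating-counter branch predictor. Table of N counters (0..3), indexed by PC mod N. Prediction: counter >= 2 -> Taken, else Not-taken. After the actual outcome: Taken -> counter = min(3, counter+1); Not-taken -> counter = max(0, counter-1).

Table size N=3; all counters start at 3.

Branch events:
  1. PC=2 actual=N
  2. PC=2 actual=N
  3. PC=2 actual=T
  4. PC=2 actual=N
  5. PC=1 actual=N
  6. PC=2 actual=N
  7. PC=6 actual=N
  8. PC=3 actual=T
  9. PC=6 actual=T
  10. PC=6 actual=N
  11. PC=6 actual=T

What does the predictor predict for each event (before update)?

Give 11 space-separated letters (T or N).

Answer: T T N T T N T T T T T

Derivation:
Ev 1: PC=2 idx=2 pred=T actual=N -> ctr[2]=2
Ev 2: PC=2 idx=2 pred=T actual=N -> ctr[2]=1
Ev 3: PC=2 idx=2 pred=N actual=T -> ctr[2]=2
Ev 4: PC=2 idx=2 pred=T actual=N -> ctr[2]=1
Ev 5: PC=1 idx=1 pred=T actual=N -> ctr[1]=2
Ev 6: PC=2 idx=2 pred=N actual=N -> ctr[2]=0
Ev 7: PC=6 idx=0 pred=T actual=N -> ctr[0]=2
Ev 8: PC=3 idx=0 pred=T actual=T -> ctr[0]=3
Ev 9: PC=6 idx=0 pred=T actual=T -> ctr[0]=3
Ev 10: PC=6 idx=0 pred=T actual=N -> ctr[0]=2
Ev 11: PC=6 idx=0 pred=T actual=T -> ctr[0]=3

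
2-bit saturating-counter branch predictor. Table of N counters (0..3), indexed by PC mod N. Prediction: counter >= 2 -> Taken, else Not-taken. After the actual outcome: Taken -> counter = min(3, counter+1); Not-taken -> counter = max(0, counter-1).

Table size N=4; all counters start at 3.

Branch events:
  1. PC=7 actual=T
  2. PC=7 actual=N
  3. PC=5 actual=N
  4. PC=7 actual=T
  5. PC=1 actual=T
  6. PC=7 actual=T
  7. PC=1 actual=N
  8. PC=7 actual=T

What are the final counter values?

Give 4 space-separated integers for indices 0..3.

Ev 1: PC=7 idx=3 pred=T actual=T -> ctr[3]=3
Ev 2: PC=7 idx=3 pred=T actual=N -> ctr[3]=2
Ev 3: PC=5 idx=1 pred=T actual=N -> ctr[1]=2
Ev 4: PC=7 idx=3 pred=T actual=T -> ctr[3]=3
Ev 5: PC=1 idx=1 pred=T actual=T -> ctr[1]=3
Ev 6: PC=7 idx=3 pred=T actual=T -> ctr[3]=3
Ev 7: PC=1 idx=1 pred=T actual=N -> ctr[1]=2
Ev 8: PC=7 idx=3 pred=T actual=T -> ctr[3]=3

Answer: 3 2 3 3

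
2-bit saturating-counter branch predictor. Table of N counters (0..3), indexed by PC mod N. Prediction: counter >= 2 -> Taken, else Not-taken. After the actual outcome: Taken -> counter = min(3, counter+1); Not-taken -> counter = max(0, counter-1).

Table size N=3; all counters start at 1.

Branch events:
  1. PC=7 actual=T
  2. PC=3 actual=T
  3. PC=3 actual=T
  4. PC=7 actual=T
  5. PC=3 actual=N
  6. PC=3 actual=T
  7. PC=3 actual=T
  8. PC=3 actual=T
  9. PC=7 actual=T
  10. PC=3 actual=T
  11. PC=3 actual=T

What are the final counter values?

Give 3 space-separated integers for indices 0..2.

Ev 1: PC=7 idx=1 pred=N actual=T -> ctr[1]=2
Ev 2: PC=3 idx=0 pred=N actual=T -> ctr[0]=2
Ev 3: PC=3 idx=0 pred=T actual=T -> ctr[0]=3
Ev 4: PC=7 idx=1 pred=T actual=T -> ctr[1]=3
Ev 5: PC=3 idx=0 pred=T actual=N -> ctr[0]=2
Ev 6: PC=3 idx=0 pred=T actual=T -> ctr[0]=3
Ev 7: PC=3 idx=0 pred=T actual=T -> ctr[0]=3
Ev 8: PC=3 idx=0 pred=T actual=T -> ctr[0]=3
Ev 9: PC=7 idx=1 pred=T actual=T -> ctr[1]=3
Ev 10: PC=3 idx=0 pred=T actual=T -> ctr[0]=3
Ev 11: PC=3 idx=0 pred=T actual=T -> ctr[0]=3

Answer: 3 3 1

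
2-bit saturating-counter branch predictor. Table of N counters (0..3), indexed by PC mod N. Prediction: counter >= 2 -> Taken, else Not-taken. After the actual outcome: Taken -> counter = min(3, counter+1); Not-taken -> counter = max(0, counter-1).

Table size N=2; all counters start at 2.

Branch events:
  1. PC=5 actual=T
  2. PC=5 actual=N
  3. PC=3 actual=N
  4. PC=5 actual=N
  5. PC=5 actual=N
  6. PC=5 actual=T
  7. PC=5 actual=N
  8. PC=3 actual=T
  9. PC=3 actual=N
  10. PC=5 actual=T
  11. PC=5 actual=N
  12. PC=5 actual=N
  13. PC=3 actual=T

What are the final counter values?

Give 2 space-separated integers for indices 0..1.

Answer: 2 1

Derivation:
Ev 1: PC=5 idx=1 pred=T actual=T -> ctr[1]=3
Ev 2: PC=5 idx=1 pred=T actual=N -> ctr[1]=2
Ev 3: PC=3 idx=1 pred=T actual=N -> ctr[1]=1
Ev 4: PC=5 idx=1 pred=N actual=N -> ctr[1]=0
Ev 5: PC=5 idx=1 pred=N actual=N -> ctr[1]=0
Ev 6: PC=5 idx=1 pred=N actual=T -> ctr[1]=1
Ev 7: PC=5 idx=1 pred=N actual=N -> ctr[1]=0
Ev 8: PC=3 idx=1 pred=N actual=T -> ctr[1]=1
Ev 9: PC=3 idx=1 pred=N actual=N -> ctr[1]=0
Ev 10: PC=5 idx=1 pred=N actual=T -> ctr[1]=1
Ev 11: PC=5 idx=1 pred=N actual=N -> ctr[1]=0
Ev 12: PC=5 idx=1 pred=N actual=N -> ctr[1]=0
Ev 13: PC=3 idx=1 pred=N actual=T -> ctr[1]=1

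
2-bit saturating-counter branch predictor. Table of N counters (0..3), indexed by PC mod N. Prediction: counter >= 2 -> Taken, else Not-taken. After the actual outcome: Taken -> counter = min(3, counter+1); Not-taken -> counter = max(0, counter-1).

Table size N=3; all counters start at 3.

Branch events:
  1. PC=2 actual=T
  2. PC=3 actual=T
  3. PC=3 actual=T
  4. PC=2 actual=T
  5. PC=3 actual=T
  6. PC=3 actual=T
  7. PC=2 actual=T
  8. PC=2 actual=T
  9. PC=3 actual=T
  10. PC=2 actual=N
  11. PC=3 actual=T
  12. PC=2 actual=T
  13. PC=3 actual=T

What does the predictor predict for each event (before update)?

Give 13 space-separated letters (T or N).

Ev 1: PC=2 idx=2 pred=T actual=T -> ctr[2]=3
Ev 2: PC=3 idx=0 pred=T actual=T -> ctr[0]=3
Ev 3: PC=3 idx=0 pred=T actual=T -> ctr[0]=3
Ev 4: PC=2 idx=2 pred=T actual=T -> ctr[2]=3
Ev 5: PC=3 idx=0 pred=T actual=T -> ctr[0]=3
Ev 6: PC=3 idx=0 pred=T actual=T -> ctr[0]=3
Ev 7: PC=2 idx=2 pred=T actual=T -> ctr[2]=3
Ev 8: PC=2 idx=2 pred=T actual=T -> ctr[2]=3
Ev 9: PC=3 idx=0 pred=T actual=T -> ctr[0]=3
Ev 10: PC=2 idx=2 pred=T actual=N -> ctr[2]=2
Ev 11: PC=3 idx=0 pred=T actual=T -> ctr[0]=3
Ev 12: PC=2 idx=2 pred=T actual=T -> ctr[2]=3
Ev 13: PC=3 idx=0 pred=T actual=T -> ctr[0]=3

Answer: T T T T T T T T T T T T T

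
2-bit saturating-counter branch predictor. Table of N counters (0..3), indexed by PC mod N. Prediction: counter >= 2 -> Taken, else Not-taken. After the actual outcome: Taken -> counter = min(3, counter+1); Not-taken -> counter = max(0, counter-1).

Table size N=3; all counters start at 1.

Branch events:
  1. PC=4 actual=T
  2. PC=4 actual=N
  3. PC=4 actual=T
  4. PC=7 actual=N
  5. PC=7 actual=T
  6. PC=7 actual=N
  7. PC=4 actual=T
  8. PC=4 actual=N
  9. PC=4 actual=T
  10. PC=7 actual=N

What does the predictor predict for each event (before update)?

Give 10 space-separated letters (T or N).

Answer: N T N T N T N T N T

Derivation:
Ev 1: PC=4 idx=1 pred=N actual=T -> ctr[1]=2
Ev 2: PC=4 idx=1 pred=T actual=N -> ctr[1]=1
Ev 3: PC=4 idx=1 pred=N actual=T -> ctr[1]=2
Ev 4: PC=7 idx=1 pred=T actual=N -> ctr[1]=1
Ev 5: PC=7 idx=1 pred=N actual=T -> ctr[1]=2
Ev 6: PC=7 idx=1 pred=T actual=N -> ctr[1]=1
Ev 7: PC=4 idx=1 pred=N actual=T -> ctr[1]=2
Ev 8: PC=4 idx=1 pred=T actual=N -> ctr[1]=1
Ev 9: PC=4 idx=1 pred=N actual=T -> ctr[1]=2
Ev 10: PC=7 idx=1 pred=T actual=N -> ctr[1]=1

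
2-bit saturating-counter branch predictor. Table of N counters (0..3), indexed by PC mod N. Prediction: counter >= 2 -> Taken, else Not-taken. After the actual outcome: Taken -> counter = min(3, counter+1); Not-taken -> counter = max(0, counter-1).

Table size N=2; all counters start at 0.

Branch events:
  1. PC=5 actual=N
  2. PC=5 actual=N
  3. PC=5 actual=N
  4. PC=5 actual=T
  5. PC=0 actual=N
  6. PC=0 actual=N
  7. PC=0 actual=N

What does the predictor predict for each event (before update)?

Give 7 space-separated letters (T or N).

Answer: N N N N N N N

Derivation:
Ev 1: PC=5 idx=1 pred=N actual=N -> ctr[1]=0
Ev 2: PC=5 idx=1 pred=N actual=N -> ctr[1]=0
Ev 3: PC=5 idx=1 pred=N actual=N -> ctr[1]=0
Ev 4: PC=5 idx=1 pred=N actual=T -> ctr[1]=1
Ev 5: PC=0 idx=0 pred=N actual=N -> ctr[0]=0
Ev 6: PC=0 idx=0 pred=N actual=N -> ctr[0]=0
Ev 7: PC=0 idx=0 pred=N actual=N -> ctr[0]=0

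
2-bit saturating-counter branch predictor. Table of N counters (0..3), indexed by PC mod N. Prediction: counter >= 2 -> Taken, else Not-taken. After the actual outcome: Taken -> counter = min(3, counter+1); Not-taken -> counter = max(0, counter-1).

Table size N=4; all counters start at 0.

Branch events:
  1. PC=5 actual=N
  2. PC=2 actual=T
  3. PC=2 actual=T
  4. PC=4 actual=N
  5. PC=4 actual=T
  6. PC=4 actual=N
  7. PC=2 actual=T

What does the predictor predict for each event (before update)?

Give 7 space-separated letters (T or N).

Ev 1: PC=5 idx=1 pred=N actual=N -> ctr[1]=0
Ev 2: PC=2 idx=2 pred=N actual=T -> ctr[2]=1
Ev 3: PC=2 idx=2 pred=N actual=T -> ctr[2]=2
Ev 4: PC=4 idx=0 pred=N actual=N -> ctr[0]=0
Ev 5: PC=4 idx=0 pred=N actual=T -> ctr[0]=1
Ev 6: PC=4 idx=0 pred=N actual=N -> ctr[0]=0
Ev 7: PC=2 idx=2 pred=T actual=T -> ctr[2]=3

Answer: N N N N N N T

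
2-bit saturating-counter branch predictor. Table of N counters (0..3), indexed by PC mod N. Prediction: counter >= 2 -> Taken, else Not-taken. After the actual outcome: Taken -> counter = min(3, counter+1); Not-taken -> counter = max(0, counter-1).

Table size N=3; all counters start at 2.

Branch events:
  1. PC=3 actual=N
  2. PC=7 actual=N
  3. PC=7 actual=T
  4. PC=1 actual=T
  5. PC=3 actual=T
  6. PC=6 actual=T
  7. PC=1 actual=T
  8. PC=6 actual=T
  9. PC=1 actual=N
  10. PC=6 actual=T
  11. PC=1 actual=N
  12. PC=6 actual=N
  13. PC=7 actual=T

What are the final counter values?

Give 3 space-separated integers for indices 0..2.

Ev 1: PC=3 idx=0 pred=T actual=N -> ctr[0]=1
Ev 2: PC=7 idx=1 pred=T actual=N -> ctr[1]=1
Ev 3: PC=7 idx=1 pred=N actual=T -> ctr[1]=2
Ev 4: PC=1 idx=1 pred=T actual=T -> ctr[1]=3
Ev 5: PC=3 idx=0 pred=N actual=T -> ctr[0]=2
Ev 6: PC=6 idx=0 pred=T actual=T -> ctr[0]=3
Ev 7: PC=1 idx=1 pred=T actual=T -> ctr[1]=3
Ev 8: PC=6 idx=0 pred=T actual=T -> ctr[0]=3
Ev 9: PC=1 idx=1 pred=T actual=N -> ctr[1]=2
Ev 10: PC=6 idx=0 pred=T actual=T -> ctr[0]=3
Ev 11: PC=1 idx=1 pred=T actual=N -> ctr[1]=1
Ev 12: PC=6 idx=0 pred=T actual=N -> ctr[0]=2
Ev 13: PC=7 idx=1 pred=N actual=T -> ctr[1]=2

Answer: 2 2 2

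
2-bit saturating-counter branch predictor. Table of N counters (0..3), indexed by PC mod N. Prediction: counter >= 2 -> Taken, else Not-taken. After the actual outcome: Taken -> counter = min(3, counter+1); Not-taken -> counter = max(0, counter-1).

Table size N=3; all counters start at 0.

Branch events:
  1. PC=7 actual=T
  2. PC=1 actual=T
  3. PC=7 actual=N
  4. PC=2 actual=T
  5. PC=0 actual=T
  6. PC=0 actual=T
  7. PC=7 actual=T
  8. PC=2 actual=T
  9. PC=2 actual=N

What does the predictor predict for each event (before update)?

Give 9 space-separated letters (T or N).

Answer: N N T N N N N N T

Derivation:
Ev 1: PC=7 idx=1 pred=N actual=T -> ctr[1]=1
Ev 2: PC=1 idx=1 pred=N actual=T -> ctr[1]=2
Ev 3: PC=7 idx=1 pred=T actual=N -> ctr[1]=1
Ev 4: PC=2 idx=2 pred=N actual=T -> ctr[2]=1
Ev 5: PC=0 idx=0 pred=N actual=T -> ctr[0]=1
Ev 6: PC=0 idx=0 pred=N actual=T -> ctr[0]=2
Ev 7: PC=7 idx=1 pred=N actual=T -> ctr[1]=2
Ev 8: PC=2 idx=2 pred=N actual=T -> ctr[2]=2
Ev 9: PC=2 idx=2 pred=T actual=N -> ctr[2]=1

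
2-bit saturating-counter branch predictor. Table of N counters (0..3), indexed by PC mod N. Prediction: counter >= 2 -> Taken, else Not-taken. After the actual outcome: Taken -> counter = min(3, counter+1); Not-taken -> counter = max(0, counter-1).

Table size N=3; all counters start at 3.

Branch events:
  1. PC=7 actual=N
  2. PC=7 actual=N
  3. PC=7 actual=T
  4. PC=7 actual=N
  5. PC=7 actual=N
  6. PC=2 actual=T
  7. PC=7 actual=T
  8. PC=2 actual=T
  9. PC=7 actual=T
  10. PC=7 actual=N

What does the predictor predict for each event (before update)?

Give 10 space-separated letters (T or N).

Answer: T T N T N T N T N T

Derivation:
Ev 1: PC=7 idx=1 pred=T actual=N -> ctr[1]=2
Ev 2: PC=7 idx=1 pred=T actual=N -> ctr[1]=1
Ev 3: PC=7 idx=1 pred=N actual=T -> ctr[1]=2
Ev 4: PC=7 idx=1 pred=T actual=N -> ctr[1]=1
Ev 5: PC=7 idx=1 pred=N actual=N -> ctr[1]=0
Ev 6: PC=2 idx=2 pred=T actual=T -> ctr[2]=3
Ev 7: PC=7 idx=1 pred=N actual=T -> ctr[1]=1
Ev 8: PC=2 idx=2 pred=T actual=T -> ctr[2]=3
Ev 9: PC=7 idx=1 pred=N actual=T -> ctr[1]=2
Ev 10: PC=7 idx=1 pred=T actual=N -> ctr[1]=1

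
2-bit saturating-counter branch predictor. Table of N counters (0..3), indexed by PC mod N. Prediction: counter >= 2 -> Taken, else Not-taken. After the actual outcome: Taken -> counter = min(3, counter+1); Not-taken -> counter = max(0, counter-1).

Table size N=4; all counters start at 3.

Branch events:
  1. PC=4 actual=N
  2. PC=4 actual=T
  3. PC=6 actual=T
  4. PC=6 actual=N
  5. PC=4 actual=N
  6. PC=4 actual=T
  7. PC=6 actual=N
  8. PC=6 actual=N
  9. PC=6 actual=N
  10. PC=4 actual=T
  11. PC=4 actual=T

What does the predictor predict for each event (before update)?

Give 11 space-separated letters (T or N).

Ev 1: PC=4 idx=0 pred=T actual=N -> ctr[0]=2
Ev 2: PC=4 idx=0 pred=T actual=T -> ctr[0]=3
Ev 3: PC=6 idx=2 pred=T actual=T -> ctr[2]=3
Ev 4: PC=6 idx=2 pred=T actual=N -> ctr[2]=2
Ev 5: PC=4 idx=0 pred=T actual=N -> ctr[0]=2
Ev 6: PC=4 idx=0 pred=T actual=T -> ctr[0]=3
Ev 7: PC=6 idx=2 pred=T actual=N -> ctr[2]=1
Ev 8: PC=6 idx=2 pred=N actual=N -> ctr[2]=0
Ev 9: PC=6 idx=2 pred=N actual=N -> ctr[2]=0
Ev 10: PC=4 idx=0 pred=T actual=T -> ctr[0]=3
Ev 11: PC=4 idx=0 pred=T actual=T -> ctr[0]=3

Answer: T T T T T T T N N T T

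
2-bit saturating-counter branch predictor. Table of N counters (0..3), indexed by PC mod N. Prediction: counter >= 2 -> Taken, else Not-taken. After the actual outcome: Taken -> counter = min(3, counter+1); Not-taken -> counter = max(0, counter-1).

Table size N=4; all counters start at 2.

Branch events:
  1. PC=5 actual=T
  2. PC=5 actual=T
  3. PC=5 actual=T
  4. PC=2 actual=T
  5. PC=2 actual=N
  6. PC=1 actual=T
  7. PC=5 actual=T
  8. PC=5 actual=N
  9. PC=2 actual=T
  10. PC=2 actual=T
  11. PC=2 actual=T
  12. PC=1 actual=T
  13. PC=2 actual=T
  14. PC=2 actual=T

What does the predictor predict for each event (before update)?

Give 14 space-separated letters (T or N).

Answer: T T T T T T T T T T T T T T

Derivation:
Ev 1: PC=5 idx=1 pred=T actual=T -> ctr[1]=3
Ev 2: PC=5 idx=1 pred=T actual=T -> ctr[1]=3
Ev 3: PC=5 idx=1 pred=T actual=T -> ctr[1]=3
Ev 4: PC=2 idx=2 pred=T actual=T -> ctr[2]=3
Ev 5: PC=2 idx=2 pred=T actual=N -> ctr[2]=2
Ev 6: PC=1 idx=1 pred=T actual=T -> ctr[1]=3
Ev 7: PC=5 idx=1 pred=T actual=T -> ctr[1]=3
Ev 8: PC=5 idx=1 pred=T actual=N -> ctr[1]=2
Ev 9: PC=2 idx=2 pred=T actual=T -> ctr[2]=3
Ev 10: PC=2 idx=2 pred=T actual=T -> ctr[2]=3
Ev 11: PC=2 idx=2 pred=T actual=T -> ctr[2]=3
Ev 12: PC=1 idx=1 pred=T actual=T -> ctr[1]=3
Ev 13: PC=2 idx=2 pred=T actual=T -> ctr[2]=3
Ev 14: PC=2 idx=2 pred=T actual=T -> ctr[2]=3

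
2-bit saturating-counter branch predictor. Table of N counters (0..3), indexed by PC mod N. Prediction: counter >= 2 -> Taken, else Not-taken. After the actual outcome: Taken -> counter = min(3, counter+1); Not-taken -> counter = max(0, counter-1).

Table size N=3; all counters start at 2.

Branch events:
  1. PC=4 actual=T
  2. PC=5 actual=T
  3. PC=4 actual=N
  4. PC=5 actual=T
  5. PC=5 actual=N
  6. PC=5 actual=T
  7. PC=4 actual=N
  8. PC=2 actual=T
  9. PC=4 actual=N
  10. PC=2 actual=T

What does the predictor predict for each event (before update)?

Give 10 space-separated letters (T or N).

Ev 1: PC=4 idx=1 pred=T actual=T -> ctr[1]=3
Ev 2: PC=5 idx=2 pred=T actual=T -> ctr[2]=3
Ev 3: PC=4 idx=1 pred=T actual=N -> ctr[1]=2
Ev 4: PC=5 idx=2 pred=T actual=T -> ctr[2]=3
Ev 5: PC=5 idx=2 pred=T actual=N -> ctr[2]=2
Ev 6: PC=5 idx=2 pred=T actual=T -> ctr[2]=3
Ev 7: PC=4 idx=1 pred=T actual=N -> ctr[1]=1
Ev 8: PC=2 idx=2 pred=T actual=T -> ctr[2]=3
Ev 9: PC=4 idx=1 pred=N actual=N -> ctr[1]=0
Ev 10: PC=2 idx=2 pred=T actual=T -> ctr[2]=3

Answer: T T T T T T T T N T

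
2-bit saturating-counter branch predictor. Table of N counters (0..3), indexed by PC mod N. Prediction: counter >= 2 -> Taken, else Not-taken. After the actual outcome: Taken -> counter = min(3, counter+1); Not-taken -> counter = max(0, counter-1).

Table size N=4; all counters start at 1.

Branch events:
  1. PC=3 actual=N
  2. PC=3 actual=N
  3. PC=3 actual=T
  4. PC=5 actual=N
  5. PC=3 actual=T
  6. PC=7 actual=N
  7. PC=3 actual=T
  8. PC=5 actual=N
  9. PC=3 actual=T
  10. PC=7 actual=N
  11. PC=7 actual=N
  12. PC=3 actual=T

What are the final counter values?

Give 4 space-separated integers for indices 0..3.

Answer: 1 0 1 2

Derivation:
Ev 1: PC=3 idx=3 pred=N actual=N -> ctr[3]=0
Ev 2: PC=3 idx=3 pred=N actual=N -> ctr[3]=0
Ev 3: PC=3 idx=3 pred=N actual=T -> ctr[3]=1
Ev 4: PC=5 idx=1 pred=N actual=N -> ctr[1]=0
Ev 5: PC=3 idx=3 pred=N actual=T -> ctr[3]=2
Ev 6: PC=7 idx=3 pred=T actual=N -> ctr[3]=1
Ev 7: PC=3 idx=3 pred=N actual=T -> ctr[3]=2
Ev 8: PC=5 idx=1 pred=N actual=N -> ctr[1]=0
Ev 9: PC=3 idx=3 pred=T actual=T -> ctr[3]=3
Ev 10: PC=7 idx=3 pred=T actual=N -> ctr[3]=2
Ev 11: PC=7 idx=3 pred=T actual=N -> ctr[3]=1
Ev 12: PC=3 idx=3 pred=N actual=T -> ctr[3]=2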